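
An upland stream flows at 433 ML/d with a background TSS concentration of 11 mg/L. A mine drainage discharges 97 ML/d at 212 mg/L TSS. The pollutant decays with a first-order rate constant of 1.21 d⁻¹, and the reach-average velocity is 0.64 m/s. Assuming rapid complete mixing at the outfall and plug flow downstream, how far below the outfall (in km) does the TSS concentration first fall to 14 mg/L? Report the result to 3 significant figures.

Mass balance: C = (433.0·11.00 + 97.00·212.0) / 530.0 = 25330/530.0 = 47.79 mg/L.
Set 47.79·exp(−k·t) = 14 → t = ln(47.79/14)/k = 87660 s = 24.35 h.
Distance = v·t = 0.64·87660 = 56100 m = 56.10 km.

56.1 km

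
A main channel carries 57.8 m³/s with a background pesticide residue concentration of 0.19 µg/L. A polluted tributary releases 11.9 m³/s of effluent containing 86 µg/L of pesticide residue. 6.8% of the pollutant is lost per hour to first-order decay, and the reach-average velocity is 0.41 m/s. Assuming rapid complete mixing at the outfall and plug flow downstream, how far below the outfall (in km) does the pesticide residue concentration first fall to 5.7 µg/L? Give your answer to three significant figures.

Mixed concentration C = ΣQC/ΣQ = (57.80·0.1900 + 11.90·86.00) / 69.70 = 1034/69.70 = 14.84 µg/L.
6.8%/h lost → k = −ln(1 − 0.068) = 0.07042 h⁻¹.
Set 14.84·exp(−k·t) = 5.7 → t = ln(14.84/5.7)/k = 48920 s = 13.59 h.
Distance = v·t = 0.41·48920 = 20060 m = 20.06 km.

20.1 km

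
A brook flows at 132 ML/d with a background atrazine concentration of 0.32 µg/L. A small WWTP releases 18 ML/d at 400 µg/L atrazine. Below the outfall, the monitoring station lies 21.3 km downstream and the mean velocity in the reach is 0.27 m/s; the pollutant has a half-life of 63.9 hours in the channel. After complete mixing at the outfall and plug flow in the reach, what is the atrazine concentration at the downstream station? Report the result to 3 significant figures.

Flow-weighted average: C = (132.0·0.3200 + 18.00·400.0) / 150.0 = 7242/150.0 = 48.28 µg/L.
Travel time t = 21.3·1000 / 0.27 = 78890 s = 21.91 h.
Half-life 63.9 h → k = ln 2 / 63.9 = 0.01085 h⁻¹ = 0.2603 d⁻¹.
First-order decay: C = 48.28·exp(−k·t) = 48.28·0.7884 = 38.07 µg/L.

38.1 µg/L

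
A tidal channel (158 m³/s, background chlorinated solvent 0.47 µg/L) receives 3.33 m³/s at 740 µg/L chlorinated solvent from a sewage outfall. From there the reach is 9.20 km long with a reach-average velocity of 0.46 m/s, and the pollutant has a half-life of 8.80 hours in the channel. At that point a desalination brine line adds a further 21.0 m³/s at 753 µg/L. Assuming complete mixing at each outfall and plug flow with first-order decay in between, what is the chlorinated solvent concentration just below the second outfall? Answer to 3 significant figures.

95.7 µg/L

Conservation of mass: C = (158.0·0.4700 + 3.330·740.0) / 161.3 = 2538/161.3 = 15.73 µg/L; combined flow 161.3 m³/s.
Travel time t = 9.20·1000 / 0.46 = 20000 s = 5.556 h.
Half-life 8.80 h → k = ln 2 / 8.80 = 0.07877 h⁻¹ = 1.890 d⁻¹.
After decay, C = 15.73 × e^(−kt) = 15.73 × 0.6456 = 10.16 µg/L.
At the second outfall, C = (161.3·10.16 + 21.00·753.0) / (161.3 + 21.00) = 95.72 µg/L.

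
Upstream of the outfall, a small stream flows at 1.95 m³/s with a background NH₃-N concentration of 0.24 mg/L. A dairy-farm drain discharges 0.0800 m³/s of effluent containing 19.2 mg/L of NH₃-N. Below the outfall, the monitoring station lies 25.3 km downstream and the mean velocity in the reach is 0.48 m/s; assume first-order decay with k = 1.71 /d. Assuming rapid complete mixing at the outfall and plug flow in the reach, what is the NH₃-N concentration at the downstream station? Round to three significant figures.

0.348 mg/L

Flow-weighted average: C = (1.950·0.2400 + 0.08000·19.20) / 2.030 = 2.004/2.030 = 0.9872 mg/L.
Travel time t = 25.3·1000 / 0.48 = 52710 s = 14.64 h.
Decay over the reach: 0.9872·exp(−kt) = 0.9872·0.3523 = 0.3478 mg/L.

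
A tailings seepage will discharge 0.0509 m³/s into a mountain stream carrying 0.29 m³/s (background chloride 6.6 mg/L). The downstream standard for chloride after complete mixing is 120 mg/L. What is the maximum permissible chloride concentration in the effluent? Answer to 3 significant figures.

At the limit, (Qr·Cr + Qe·Cₑ)/(Qr + Qe) = 120:
Cₑ = (0.3409·120 − 0.2900·6.600) / 0.05090 = 766.1 mg/L.

766 mg/L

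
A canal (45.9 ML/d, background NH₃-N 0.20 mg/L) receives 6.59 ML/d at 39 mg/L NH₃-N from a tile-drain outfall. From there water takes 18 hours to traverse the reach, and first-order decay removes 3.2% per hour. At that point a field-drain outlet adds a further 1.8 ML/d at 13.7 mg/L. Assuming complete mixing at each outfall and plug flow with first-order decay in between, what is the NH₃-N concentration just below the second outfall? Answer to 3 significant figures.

3.18 mg/L

Mixed concentration C = ΣQC/ΣQ = (45.90·0.2000 + 6.590·39.00) / 52.49 = 266.2/52.49 = 5.071 mg/L; combined flow 52.49 ML/d.
3.2%/h lost → k = −ln(1 − 0.032) = 0.03252 h⁻¹.
First-order decay: C = 5.071·exp(−k·t) = 5.071·0.5569 = 2.824 mg/L.
At the second outfall, C = (52.49·2.824 + 1.800·13.70) / (52.49 + 1.800) = 3.185 mg/L.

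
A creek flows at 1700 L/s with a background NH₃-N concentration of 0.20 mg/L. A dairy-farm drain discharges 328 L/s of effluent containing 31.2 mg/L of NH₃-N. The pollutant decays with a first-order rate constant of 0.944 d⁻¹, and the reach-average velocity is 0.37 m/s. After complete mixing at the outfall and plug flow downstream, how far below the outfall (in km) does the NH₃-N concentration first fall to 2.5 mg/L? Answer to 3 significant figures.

24.9 km

Conservation of mass: C = (1700·0.2000 + 328.0·31.20) / 2028 = 10570/2028 = 5.214 mg/L.
Set 5.214·exp(−k·t) = 2.5 → t = ln(5.214/2.5)/k = 67270 s = 18.69 h.
Distance = v·t = 0.37·67270 = 24890 m = 24.89 km.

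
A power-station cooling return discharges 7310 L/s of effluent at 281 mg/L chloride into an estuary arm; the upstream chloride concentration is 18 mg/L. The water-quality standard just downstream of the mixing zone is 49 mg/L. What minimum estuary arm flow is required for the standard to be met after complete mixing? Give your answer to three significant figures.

Set C_mix = 49: (Q·18.00 + 7310·281.0) / (Q + 7310) = 49
→ Q = 7310·(281.0 − 49)/(49 − 18.00) = 54710 L/s.

54700 L/s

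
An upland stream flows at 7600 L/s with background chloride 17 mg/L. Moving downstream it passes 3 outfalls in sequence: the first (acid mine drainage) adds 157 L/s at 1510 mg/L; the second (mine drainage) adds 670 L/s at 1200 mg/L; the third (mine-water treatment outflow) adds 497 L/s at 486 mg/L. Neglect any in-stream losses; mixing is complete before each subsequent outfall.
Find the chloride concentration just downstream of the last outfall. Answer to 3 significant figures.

After outfall 1: Q = 7600 + 157.0 = 7757 L/s; C = (7600·17.00 + 157.0·1510)/7757 = 47.22 mg/L.
After outfall 2: Q = 7757 + 670.0 = 8427 L/s; C = (7757·47.22 + 670.0·1200)/8427 = 138.9 mg/L.
After outfall 3: Q = 8427 + 497.0 = 8924 L/s; C = (8427·138.9 + 497.0·486.0)/8924 = 158.2 mg/L.

158 mg/L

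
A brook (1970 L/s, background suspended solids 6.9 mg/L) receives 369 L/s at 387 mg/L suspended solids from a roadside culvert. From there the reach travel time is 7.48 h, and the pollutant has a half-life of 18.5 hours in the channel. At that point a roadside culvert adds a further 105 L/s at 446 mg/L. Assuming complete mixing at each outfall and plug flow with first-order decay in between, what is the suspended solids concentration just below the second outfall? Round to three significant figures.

Mixed concentration C = ΣQC/ΣQ = (1970·6.900 + 369.0·387.0) / 2339 = 156400/2339 = 66.86 mg/L; combined flow 2339 L/s.
Half-life 18.5 h → k = ln 2 / 18.5 = 0.03747 h⁻¹ = 0.8992 d⁻¹.
After decay, C = 66.86 × e^(−kt) = 66.86 × 0.7556 = 50.52 mg/L.
Second outfall: C = (2339·50.52 + 105.0·446.0)/2444 = 67.51 mg/L.

67.5 mg/L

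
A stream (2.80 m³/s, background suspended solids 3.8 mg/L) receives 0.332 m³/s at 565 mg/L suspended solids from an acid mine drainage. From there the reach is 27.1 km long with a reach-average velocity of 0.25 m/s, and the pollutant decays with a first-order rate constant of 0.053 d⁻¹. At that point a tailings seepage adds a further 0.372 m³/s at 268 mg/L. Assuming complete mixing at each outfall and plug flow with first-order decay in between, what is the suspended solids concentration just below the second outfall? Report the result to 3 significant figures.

Mass balance: C = (2.800·3.800 + 0.3320·565.0) / 3.132 = 198.2/3.132 = 63.29 mg/L; combined flow 3.132 m³/s.
Travel time t = 27.1·1000 / 0.25 = 108400 s = 30.11 h.
After decay, C = 63.29 × e^(−kt) = 63.29 × 0.9357 = 59.22 mg/L.
Second outfall: C = (3.132·59.22 + 0.3720·268.0)/3.504 = 81.38 mg/L.

81.4 mg/L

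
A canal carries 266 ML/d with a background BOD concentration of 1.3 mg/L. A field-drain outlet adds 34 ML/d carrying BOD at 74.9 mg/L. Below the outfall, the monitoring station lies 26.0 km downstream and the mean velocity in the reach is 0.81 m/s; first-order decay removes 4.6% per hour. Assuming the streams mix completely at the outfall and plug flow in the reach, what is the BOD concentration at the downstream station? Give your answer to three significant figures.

Mixed concentration C = ΣQC/ΣQ = (266.0·1.300 + 34.00·74.90) / 300.0 = 2892/300.0 = 9.641 mg/L.
Travel time t = 26.0·1000 / 0.81 = 32100 s = 8.916 h.
4.6%/h lost → k = −ln(1 − 0.046) = 0.04709 h⁻¹.
After decay, C = 9.641 × e^(−kt) = 9.641 × 0.6571 = 6.336 mg/L.

6.34 mg/L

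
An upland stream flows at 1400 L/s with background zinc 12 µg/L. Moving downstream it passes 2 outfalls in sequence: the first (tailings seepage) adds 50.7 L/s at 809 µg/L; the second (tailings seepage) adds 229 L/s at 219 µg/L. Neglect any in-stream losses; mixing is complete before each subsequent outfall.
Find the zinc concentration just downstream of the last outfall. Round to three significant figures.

64.3 µg/L

After outfall 1: Q = 1400 + 50.70 = 1451 L/s; C = (1400·12.00 + 50.70·809.0)/1451 = 39.85 µg/L.
After outfall 2: Q = 1451 + 229.0 = 1680 L/s; C = (1451·39.85 + 229.0·219.0)/1680 = 64.28 µg/L.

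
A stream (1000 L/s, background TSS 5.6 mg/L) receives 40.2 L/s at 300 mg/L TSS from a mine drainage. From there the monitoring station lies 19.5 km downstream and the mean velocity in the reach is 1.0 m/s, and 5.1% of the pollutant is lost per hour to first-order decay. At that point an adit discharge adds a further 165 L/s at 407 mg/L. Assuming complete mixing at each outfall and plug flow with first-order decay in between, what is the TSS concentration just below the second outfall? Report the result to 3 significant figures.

After mixing, C = (1000·5.600 + 40.20·300.0) / 1040 = 17660/1040 = 16.98 mg/L; combined flow 1040 L/s.
Travel time t = 19.5·1000 / 1.0 = 19500 s = 5.417 h.
5.1%/h lost → k = −ln(1 − 0.051) = 0.05235 h⁻¹.
First-order decay: C = 16.98·exp(−k·t) = 16.98·0.7531 = 12.79 mg/L.
At the second outfall, C = (1040·12.79 + 165.0·407.0) / (1040 + 165.0) = 66.76 mg/L.

66.8 mg/L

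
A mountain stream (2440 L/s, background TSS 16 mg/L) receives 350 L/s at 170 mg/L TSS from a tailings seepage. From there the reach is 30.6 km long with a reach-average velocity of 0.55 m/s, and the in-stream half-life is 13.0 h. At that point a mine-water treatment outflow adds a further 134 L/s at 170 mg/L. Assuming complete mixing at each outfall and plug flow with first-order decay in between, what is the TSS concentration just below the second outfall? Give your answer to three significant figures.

22.6 mg/L

Mixed concentration C = ΣQC/ΣQ = (2440·16.00 + 350.0·170.0) / 2790 = 98540/2790 = 35.32 mg/L; combined flow 2790 L/s.
Travel time t = 30.6·1000 / 0.55 = 55640 s = 15.45 h.
Half-life 13.0 h → k = ln 2 / 13.0 = 0.05332 h⁻¹ = 1.280 d⁻¹.
After decay, C = 35.32 × e^(−kt) = 35.32 × 0.4387 = 15.49 mg/L.
At the second outfall, C = (2790·15.49 + 134.0·170.0) / (2790 + 134.0) = 22.57 mg/L.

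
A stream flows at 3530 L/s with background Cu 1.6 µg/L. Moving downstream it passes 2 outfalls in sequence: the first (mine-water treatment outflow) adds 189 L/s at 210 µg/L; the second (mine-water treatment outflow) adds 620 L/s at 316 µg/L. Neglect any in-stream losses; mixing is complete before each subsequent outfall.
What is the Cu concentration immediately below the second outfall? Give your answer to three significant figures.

55.6 µg/L

After outfall 1: Q = 3530 + 189.0 = 3719 L/s; C = (3530·1.600 + 189.0·210.0)/3719 = 12.19 µg/L.
After outfall 2: Q = 3719 + 620.0 = 4339 L/s; C = (3719·12.19 + 620.0·316.0)/4339 = 55.60 µg/L.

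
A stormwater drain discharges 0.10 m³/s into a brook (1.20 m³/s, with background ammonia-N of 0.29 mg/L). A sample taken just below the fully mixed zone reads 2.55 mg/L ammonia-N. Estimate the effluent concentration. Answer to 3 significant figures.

29.7 mg/L

Mass balance: 1.200·0.2900 + 0.1000·Cₑ = 1.300·2.550
→ Cₑ = (1.300·2.550 − 1.200·0.2900) / 0.1000 = 29.67 mg/L.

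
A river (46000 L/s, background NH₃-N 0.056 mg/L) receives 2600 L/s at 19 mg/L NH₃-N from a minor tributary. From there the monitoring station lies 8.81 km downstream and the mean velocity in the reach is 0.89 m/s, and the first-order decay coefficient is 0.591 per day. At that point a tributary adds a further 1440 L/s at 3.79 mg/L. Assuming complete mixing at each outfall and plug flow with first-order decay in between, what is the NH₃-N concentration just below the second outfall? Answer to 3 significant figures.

Mixed concentration C = ΣQC/ΣQ = (46000·0.05600 + 2600·19.00) / 48600 = 51980/48600 = 1.069 mg/L; combined flow 48600 L/s.
Travel time t = 8.81·1000 / 0.89 = 9899 s = 2.750 h.
Decay over the reach: 1.069·exp(−kt) = 1.069·0.9345 = 0.9994 mg/L.
At the second outfall, C = (48600·0.9994 + 1440·3.790) / (48600 + 1440) = 1.080 mg/L.

1.08 mg/L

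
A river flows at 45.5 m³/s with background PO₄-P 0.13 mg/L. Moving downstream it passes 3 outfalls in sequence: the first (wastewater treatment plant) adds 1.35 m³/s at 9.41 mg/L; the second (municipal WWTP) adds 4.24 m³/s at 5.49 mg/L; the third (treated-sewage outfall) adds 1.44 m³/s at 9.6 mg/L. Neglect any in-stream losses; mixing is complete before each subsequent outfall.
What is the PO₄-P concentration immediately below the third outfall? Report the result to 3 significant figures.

1.06 mg/L

Below outfall 1: Q → 46.85 m³/s, C = (45.50·0.1300 + 1.350·9.410)/46.85 = 0.3974 mg/L.
Below outfall 2: Q → 51.09 m³/s, C = (46.85·0.3974 + 4.240·5.490)/51.09 = 0.8200 mg/L.
Below outfall 3: Q → 52.53 m³/s, C = (51.09·0.8200 + 1.440·9.600)/52.53 = 1.061 mg/L.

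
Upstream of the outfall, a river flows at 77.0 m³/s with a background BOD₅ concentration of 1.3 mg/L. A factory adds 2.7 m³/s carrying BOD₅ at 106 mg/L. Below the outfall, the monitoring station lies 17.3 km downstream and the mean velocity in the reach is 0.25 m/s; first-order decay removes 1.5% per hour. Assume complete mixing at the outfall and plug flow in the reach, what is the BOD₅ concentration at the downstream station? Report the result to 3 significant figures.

Flow-weighted average: C = (77.00·1.300 + 2.700·106.0) / 79.70 = 386.3/79.70 = 4.847 mg/L.
Travel time t = 17.3·1000 / 0.25 = 69200 s = 19.22 h.
1.5%/h lost → k = −ln(1 − 0.015) = 0.01511 h⁻¹.
Decay over the reach: 4.847·exp(−kt) = 4.847·0.7479 = 3.625 mg/L.

3.62 mg/L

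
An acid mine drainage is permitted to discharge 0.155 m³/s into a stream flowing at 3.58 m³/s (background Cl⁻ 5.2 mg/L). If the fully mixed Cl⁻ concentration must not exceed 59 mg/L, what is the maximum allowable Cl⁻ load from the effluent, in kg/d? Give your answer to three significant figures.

17400 kg/d

Mass balance at the limit: 3.580·5.200 + 0.1550·Cₑ = 3.735·59 → Cₑ = 1302 mg/L.
Load = 0.1550 m³/s × 1302 g/m³ × 86 400 s/d = 17430 kg/d.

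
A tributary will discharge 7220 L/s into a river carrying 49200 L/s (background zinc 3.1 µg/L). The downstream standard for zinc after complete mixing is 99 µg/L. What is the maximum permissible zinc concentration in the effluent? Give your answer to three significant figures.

At the limit, (Qr·Cr + Qe·Cₑ)/(Qr + Qe) = 99:
Cₑ = (56420·99 − 49200·3.100) / 7220 = 752.5 µg/L.

753 µg/L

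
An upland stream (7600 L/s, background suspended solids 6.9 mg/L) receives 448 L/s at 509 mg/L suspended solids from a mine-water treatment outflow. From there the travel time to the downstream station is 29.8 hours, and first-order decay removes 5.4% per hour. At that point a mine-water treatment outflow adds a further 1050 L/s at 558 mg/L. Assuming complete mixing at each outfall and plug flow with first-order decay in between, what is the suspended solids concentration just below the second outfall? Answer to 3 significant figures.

Mixed concentration C = ΣQC/ΣQ = (7600·6.900 + 448.0·509.0) / 8048 = 280500/8048 = 34.85 mg/L; combined flow 8048 L/s.
5.4%/h lost → k = −ln(1 − 0.054) = 0.05551 h⁻¹.
Applying C = C₀e^(−kt): 34.85 × 0.1912 = 6.664 mg/L.
Second outfall: C = (8048·6.664 + 1050·558.0)/9098 = 70.29 mg/L.

70.3 mg/L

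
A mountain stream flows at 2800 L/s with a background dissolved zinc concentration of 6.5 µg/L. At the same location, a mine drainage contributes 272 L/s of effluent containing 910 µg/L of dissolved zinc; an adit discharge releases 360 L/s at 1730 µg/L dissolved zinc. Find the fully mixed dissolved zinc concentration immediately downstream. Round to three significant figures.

After mixing, C = (2800·6.500 + 272.0·910.0 + 360.0·1730) / 3432 = 888500/3432 = 258.9 µg/L.

259 µg/L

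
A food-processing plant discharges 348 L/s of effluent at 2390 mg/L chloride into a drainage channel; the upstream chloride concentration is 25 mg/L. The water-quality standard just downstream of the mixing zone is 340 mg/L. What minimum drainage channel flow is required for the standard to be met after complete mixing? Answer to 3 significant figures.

2260 L/s

Set C_mix = 340: (Q·25.00 + 348.0·2390) / (Q + 348.0) = 340
→ Q = 348.0·(2390 − 340)/(340 − 25.00) = 2265 L/s.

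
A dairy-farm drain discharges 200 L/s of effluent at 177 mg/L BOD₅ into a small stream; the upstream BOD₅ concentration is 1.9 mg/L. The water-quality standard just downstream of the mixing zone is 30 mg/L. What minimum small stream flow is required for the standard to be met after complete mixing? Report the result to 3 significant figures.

1050 L/s

Set C_mix = 30: (Q·1.900 + 200.0·177.0) / (Q + 200.0) = 30
→ Q = 200.0·(177.0 − 30)/(30 − 1.900) = 1046 L/s.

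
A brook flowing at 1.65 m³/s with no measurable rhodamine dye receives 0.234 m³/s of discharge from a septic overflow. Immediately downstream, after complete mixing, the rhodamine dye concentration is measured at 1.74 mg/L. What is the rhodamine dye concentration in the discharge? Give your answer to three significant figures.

14.0 mg/L

Mass balance: 1.650·0 + 0.2340·Cₑ = 1.884·1.740
→ Cₑ = (1.884·1.740 − 1.650·0) / 0.2340 = 14.01 mg/L.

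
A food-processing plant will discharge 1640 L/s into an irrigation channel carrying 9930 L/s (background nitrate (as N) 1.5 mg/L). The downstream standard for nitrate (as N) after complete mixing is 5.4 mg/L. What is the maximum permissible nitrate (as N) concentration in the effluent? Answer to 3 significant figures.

29.0 mg/L

At the limit, (Qr·Cr + Qe·Cₑ)/(Qr + Qe) = 5.4:
Cₑ = (11570·5.4 − 9930·1.500) / 1640 = 29.01 mg/L.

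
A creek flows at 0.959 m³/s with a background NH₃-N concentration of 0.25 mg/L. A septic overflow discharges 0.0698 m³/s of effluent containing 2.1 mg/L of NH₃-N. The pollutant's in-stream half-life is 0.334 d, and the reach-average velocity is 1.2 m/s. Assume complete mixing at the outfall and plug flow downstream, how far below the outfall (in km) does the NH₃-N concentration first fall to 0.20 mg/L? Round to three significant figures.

Conservation of mass: C = (0.9590·0.2500 + 0.06980·2.100) / 1.029 = 0.3863/1.029 = 0.3755 mg/L.
Half-life 0.334 d → k = ln 2 / 0.334 = 2.075 d⁻¹.
Set 0.3755·exp(−k·t) = 0.20 → t = ln(0.3755/0.20)/k = 26230 s = 7.286 h.
Distance = v·t = 1.2·26230 = 31470 m = 31.47 km.

31.5 km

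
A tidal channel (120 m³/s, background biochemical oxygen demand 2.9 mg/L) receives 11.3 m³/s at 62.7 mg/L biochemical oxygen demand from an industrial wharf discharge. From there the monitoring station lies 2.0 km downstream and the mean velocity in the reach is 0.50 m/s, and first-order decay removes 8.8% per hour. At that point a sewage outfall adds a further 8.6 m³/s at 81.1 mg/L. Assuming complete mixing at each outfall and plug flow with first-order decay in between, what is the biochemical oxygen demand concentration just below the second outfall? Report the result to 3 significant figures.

Conservation of mass: C = (120.0·2.900 + 11.30·62.70) / 131.3 = 1057/131.3 = 8.047 mg/L; combined flow 131.3 m³/s.
Travel time t = 2.0·1000 / 0.50 = 4000 s = 1.111 h.
8.8%/h lost → k = −ln(1 − 0.088) = 0.09212 h⁻¹.
First-order decay: C = 8.047·exp(−k·t) = 8.047·0.9027 = 7.264 mg/L.
At the second outfall, C = (131.3·7.264 + 8.600·81.10) / (131.3 + 8.600) = 11.80 mg/L.

11.8 mg/L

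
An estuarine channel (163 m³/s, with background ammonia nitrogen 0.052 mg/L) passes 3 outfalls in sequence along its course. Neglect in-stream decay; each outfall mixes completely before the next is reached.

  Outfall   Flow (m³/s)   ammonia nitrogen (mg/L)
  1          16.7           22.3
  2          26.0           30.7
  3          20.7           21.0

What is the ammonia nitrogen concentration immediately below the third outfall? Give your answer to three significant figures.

Below outfall 1: Q → 179.7 m³/s, C = (163.0·0.05200 + 16.70·22.30)/179.7 = 2.120 mg/L.
Below outfall 2: Q → 205.7 m³/s, C = (179.7·2.120 + 26.00·30.70)/205.7 = 5.732 mg/L.
Below outfall 3: Q → 226.4 m³/s, C = (205.7·5.732 + 20.70·21.00)/226.4 = 7.128 mg/L.

7.13 mg/L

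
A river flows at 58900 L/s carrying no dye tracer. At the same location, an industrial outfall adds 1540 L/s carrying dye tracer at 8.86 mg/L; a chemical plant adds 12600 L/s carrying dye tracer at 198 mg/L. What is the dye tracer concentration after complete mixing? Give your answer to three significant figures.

Mixed concentration C = ΣQC/ΣQ = (58900·0 + 1540·8.860 + 12600·198.0) / 73040 = 2508000/73040 = 34.34 mg/L.

34.3 mg/L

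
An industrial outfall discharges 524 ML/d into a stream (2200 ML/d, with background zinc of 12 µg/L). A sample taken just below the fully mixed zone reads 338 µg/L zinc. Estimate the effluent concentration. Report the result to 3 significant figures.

1710 µg/L

Mass balance: 2200·12.00 + 524.0·Cₑ = 2724·338.0
→ Cₑ = (2724·338.0 − 2200·12.00) / 524.0 = 1707 µg/L.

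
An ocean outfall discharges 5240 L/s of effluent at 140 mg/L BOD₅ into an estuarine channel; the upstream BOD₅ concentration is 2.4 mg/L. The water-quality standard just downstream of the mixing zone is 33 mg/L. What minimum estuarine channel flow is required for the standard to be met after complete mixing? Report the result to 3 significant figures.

Set C_mix = 33: (Q·2.400 + 5240·140.0) / (Q + 5240) = 33
→ Q = 5240·(140.0 − 33)/(33 − 2.400) = 18320 L/s.

18300 L/s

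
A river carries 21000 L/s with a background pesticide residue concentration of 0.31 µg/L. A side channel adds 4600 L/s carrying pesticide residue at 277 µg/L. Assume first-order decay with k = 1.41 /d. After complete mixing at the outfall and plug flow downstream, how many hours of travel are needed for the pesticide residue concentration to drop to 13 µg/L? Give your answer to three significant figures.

22.9 h

Mixed concentration C = ΣQC/ΣQ = (21000·0.3100 + 4600·277.0) / 25600 = 1281000/25600 = 50.03 µg/L.
50.03·exp(−k·t) = 13 → t = ln(50.03/13)/k = 82580 s = 22.94 h.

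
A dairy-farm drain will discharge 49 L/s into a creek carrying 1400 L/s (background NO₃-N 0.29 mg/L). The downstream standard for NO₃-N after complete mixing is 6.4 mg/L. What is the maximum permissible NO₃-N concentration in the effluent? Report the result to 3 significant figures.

At the limit, (Qr·Cr + Qe·Cₑ)/(Qr + Qe) = 6.4:
Cₑ = (1449·6.4 − 1400·0.2900) / 49.00 = 181.0 mg/L.

181 mg/L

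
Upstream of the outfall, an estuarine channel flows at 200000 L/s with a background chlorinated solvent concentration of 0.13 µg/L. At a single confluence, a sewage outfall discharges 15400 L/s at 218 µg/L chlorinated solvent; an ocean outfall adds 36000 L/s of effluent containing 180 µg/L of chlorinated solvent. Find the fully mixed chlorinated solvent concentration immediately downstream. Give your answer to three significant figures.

Flow-weighted average: C = (200000·0.1300 + 15400·218.0 + 36000·180.0) / 251400 = 9863000/251400 = 39.23 µg/L.

39.2 µg/L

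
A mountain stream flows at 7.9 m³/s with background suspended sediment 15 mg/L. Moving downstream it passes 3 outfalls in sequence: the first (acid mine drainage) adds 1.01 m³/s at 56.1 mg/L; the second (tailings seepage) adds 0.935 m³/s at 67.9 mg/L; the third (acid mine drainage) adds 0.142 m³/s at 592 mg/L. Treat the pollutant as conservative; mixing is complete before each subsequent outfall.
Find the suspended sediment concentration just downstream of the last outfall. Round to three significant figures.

32.3 mg/L

Below outfall 1: Q → 8.910 m³/s, C = (7.900·15.00 + 1.010·56.10)/8.910 = 19.66 mg/L.
Below outfall 2: Q → 9.845 m³/s, C = (8.910·19.66 + 0.9350·67.90)/9.845 = 24.24 mg/L.
Below outfall 3: Q → 9.987 m³/s, C = (9.845·24.24 + 0.1420·592.0)/9.987 = 32.31 mg/L.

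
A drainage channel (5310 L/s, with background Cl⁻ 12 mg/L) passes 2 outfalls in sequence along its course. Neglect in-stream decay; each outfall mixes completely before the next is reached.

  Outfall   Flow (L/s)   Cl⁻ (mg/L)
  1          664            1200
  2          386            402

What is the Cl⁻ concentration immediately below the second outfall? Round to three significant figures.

160 mg/L

After outfall 1: Q = 5310 + 664.0 = 5974 L/s; C = (5310·12.00 + 664.0·1200)/5974 = 144.0 mg/L.
After outfall 2: Q = 5974 + 386.0 = 6360 L/s; C = (5974·144.0 + 386.0·402.0)/6360 = 159.7 mg/L.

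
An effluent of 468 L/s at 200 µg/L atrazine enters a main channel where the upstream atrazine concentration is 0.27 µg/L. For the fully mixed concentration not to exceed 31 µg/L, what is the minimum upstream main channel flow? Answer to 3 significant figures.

Set C_mix = 31: (Q·0.2700 + 468.0·200.0) / (Q + 468.0) = 31
→ Q = 468.0·(200.0 − 31)/(31 − 0.2700) = 2574 L/s.

2570 L/s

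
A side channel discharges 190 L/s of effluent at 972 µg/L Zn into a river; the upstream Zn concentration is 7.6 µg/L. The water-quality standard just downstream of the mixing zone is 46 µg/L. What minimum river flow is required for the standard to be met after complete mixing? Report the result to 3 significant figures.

4580 L/s

Set C_mix = 46: (Q·7.600 + 190.0·972.0) / (Q + 190.0) = 46
→ Q = 190.0·(972.0 − 46)/(46 − 7.600) = 4582 L/s.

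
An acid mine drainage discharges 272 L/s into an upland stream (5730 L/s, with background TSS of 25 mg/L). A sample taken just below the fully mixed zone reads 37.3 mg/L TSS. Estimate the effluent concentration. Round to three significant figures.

Mass balance: 5730·25.00 + 272.0·Cₑ = 6002·37.30
→ Cₑ = (6002·37.30 − 5730·25.00) / 272.0 = 296.4 mg/L.

296 mg/L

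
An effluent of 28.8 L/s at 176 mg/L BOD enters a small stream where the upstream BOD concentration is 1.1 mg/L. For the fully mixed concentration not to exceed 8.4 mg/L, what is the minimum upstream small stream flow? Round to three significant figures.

661 L/s

Set C_mix = 8.4: (Q·1.100 + 28.80·176.0) / (Q + 28.80) = 8.4
→ Q = 28.80·(176.0 − 8.4)/(8.4 − 1.100) = 661.2 L/s.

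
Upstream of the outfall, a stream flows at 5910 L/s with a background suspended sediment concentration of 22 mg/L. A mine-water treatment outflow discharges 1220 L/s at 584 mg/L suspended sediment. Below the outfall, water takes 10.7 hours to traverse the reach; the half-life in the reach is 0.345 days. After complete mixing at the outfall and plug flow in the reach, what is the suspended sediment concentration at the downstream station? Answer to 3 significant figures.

48.2 mg/L

Mass balance: C = (5910·22.00 + 1220·584.0) / 7130 = 842500/7130 = 118.2 mg/L.
Half-life 0.345 d → k = ln 2 / 0.345 = 2.009 d⁻¹.
After decay, C = 118.2 × e^(−kt) = 118.2 × 0.4083 = 48.25 mg/L.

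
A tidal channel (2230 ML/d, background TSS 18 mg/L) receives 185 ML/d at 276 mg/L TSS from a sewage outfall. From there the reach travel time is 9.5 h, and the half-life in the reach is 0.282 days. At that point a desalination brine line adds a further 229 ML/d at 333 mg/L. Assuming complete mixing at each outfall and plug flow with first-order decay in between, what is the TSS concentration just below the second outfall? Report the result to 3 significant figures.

After mixing, C = (2230·18.00 + 185.0·276.0) / 2415 = 91200/2415 = 37.76 mg/L; combined flow 2415 ML/d.
Half-life 0.282 d → k = ln 2 / 0.282 = 2.458 d⁻¹.
First-order decay: C = 37.76·exp(−k·t) = 37.76·0.3780 = 14.27 mg/L.
At the second outfall, C = (2415·14.27 + 229.0·333.0) / (2415 + 229.0) = 41.88 mg/L.

41.9 mg/L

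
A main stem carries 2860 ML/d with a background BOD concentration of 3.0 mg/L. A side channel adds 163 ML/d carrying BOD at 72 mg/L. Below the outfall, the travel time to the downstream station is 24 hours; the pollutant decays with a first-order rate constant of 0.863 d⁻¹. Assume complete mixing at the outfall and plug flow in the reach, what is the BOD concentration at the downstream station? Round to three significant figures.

2.84 mg/L

After mixing, C = (2860·3.000 + 163.0·72.00) / 3023 = 20320/3023 = 6.720 mg/L.
After decay, C = 6.720 × e^(−kt) = 6.720 × 0.4219 = 2.835 mg/L.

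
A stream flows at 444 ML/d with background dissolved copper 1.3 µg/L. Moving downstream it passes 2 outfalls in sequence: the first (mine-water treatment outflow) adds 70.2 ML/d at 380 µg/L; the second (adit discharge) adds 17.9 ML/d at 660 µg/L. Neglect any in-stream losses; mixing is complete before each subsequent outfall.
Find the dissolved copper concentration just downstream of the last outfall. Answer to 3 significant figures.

73.4 µg/L

After outfall 1: Q = 444.0 + 70.20 = 514.2 ML/d; C = (444.0·1.300 + 70.20·380.0)/514.2 = 53.00 µg/L.
After outfall 2: Q = 514.2 + 17.90 = 532.1 ML/d; C = (514.2·53.00 + 17.90·660.0)/532.1 = 73.42 µg/L.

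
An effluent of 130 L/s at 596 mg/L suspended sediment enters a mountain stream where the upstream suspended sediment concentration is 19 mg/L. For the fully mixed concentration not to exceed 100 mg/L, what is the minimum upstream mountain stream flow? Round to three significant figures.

796 L/s

Set C_mix = 100: (Q·19.00 + 130.0·596.0) / (Q + 130.0) = 100
→ Q = 130.0·(596.0 − 100)/(100 − 19.00) = 796.0 L/s.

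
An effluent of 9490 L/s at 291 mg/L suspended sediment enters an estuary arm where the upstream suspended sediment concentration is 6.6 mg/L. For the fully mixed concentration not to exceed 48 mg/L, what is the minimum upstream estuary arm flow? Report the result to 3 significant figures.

Set C_mix = 48: (Q·6.600 + 9490·291.0) / (Q + 9490) = 48
→ Q = 9490·(291.0 − 48)/(48 − 6.600) = 55700 L/s.

55700 L/s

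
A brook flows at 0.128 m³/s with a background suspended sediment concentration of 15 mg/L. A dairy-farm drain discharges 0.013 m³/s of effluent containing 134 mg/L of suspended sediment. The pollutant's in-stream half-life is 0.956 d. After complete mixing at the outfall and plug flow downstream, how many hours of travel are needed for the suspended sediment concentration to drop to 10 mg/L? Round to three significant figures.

Flow-weighted average: C = (0.1280·15.00 + 0.01300·134.0) / 0.1410 = 3.662/0.1410 = 25.97 mg/L.
Half-life 0.956 d → k = ln 2 / 0.956 = 0.7250 d⁻¹.
25.97·exp(−k·t) = 10 → t = ln(25.97/10)/k = 113700 s = 31.59 h.

31.6 h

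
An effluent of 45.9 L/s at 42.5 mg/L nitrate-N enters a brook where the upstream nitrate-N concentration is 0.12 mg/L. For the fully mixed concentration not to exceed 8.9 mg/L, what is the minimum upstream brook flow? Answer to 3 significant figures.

176 L/s

Set C_mix = 8.9: (Q·0.1200 + 45.90·42.50) / (Q + 45.90) = 8.9
→ Q = 45.90·(42.50 − 8.9)/(8.9 − 0.1200) = 175.7 L/s.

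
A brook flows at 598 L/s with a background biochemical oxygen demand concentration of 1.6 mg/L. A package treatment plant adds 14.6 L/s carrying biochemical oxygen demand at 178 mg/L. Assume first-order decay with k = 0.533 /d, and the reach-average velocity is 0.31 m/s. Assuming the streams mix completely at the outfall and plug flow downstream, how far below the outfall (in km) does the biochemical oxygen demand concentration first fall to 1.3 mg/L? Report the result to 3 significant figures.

Conservation of mass: C = (598.0·1.600 + 14.60·178.0) / 612.6 = 3556/612.6 = 5.804 mg/L.
Set 5.804·exp(−k·t) = 1.3 → t = ln(5.804/1.3)/k = 242500 s = 67.37 h.
Distance = v·t = 0.31·242500 = 75190 m = 75.19 km.

75.2 km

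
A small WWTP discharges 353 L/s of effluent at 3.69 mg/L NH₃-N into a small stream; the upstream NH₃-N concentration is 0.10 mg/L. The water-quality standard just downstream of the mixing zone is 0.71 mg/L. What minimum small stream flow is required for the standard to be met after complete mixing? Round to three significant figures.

Set C_mix = 0.71: (Q·0.1000 + 353.0·3.690) / (Q + 353.0) = 0.71
→ Q = 353.0·(3.690 − 0.71)/(0.71 − 0.1000) = 1724 L/s.

1720 L/s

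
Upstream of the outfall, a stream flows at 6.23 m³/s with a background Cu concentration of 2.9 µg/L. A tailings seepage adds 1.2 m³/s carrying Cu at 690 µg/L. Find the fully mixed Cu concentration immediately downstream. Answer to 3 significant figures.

After mixing, C = (6.230·2.900 + 1.200·690.0) / 7.430 = 846.1/7.430 = 113.9 µg/L.

114 µg/L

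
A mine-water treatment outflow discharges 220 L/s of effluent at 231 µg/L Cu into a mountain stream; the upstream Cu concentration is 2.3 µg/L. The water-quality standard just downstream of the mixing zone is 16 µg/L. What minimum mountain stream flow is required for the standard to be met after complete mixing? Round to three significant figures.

3450 L/s

Set C_mix = 16: (Q·2.300 + 220.0·231.0) / (Q + 220.0) = 16
→ Q = 220.0·(231.0 − 16)/(16 − 2.300) = 3453 L/s.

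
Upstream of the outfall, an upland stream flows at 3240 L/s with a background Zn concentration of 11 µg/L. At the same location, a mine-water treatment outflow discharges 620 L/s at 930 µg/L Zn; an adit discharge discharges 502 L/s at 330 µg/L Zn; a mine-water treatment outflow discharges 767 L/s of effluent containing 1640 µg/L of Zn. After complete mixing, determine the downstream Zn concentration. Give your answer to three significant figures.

Mixed concentration C = ΣQC/ΣQ = (3240·11.00 + 620.0·930.0 + 502.0·330.0 + 767.0·1640) / 5129 = 2036000/5129 = 396.9 µg/L.

397 µg/L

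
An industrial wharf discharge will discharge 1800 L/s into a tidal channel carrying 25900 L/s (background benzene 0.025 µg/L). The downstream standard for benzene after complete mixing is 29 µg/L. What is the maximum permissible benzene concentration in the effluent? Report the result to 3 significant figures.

446 µg/L

At the limit, (Qr·Cr + Qe·Cₑ)/(Qr + Qe) = 29:
Cₑ = (27700·29 − 25900·0.02500) / 1800 = 445.9 µg/L.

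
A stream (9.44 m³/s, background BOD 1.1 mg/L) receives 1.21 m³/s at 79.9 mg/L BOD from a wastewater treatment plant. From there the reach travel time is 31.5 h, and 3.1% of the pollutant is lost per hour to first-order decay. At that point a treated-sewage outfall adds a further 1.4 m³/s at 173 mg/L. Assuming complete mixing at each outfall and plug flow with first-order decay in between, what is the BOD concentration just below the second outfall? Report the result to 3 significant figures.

Mass balance: C = (9.440·1.100 + 1.210·79.90) / 10.65 = 107.1/10.65 = 10.05 mg/L; combined flow 10.65 m³/s.
3.1%/h lost → k = −ln(1 − 0.031) = 0.03149 h⁻¹.
Decay over the reach: 10.05·exp(−kt) = 10.05·0.3709 = 3.728 mg/L.
At the second outfall, C = (10.65·3.728 + 1.400·173.0) / (10.65 + 1.400) = 23.39 mg/L.

23.4 mg/L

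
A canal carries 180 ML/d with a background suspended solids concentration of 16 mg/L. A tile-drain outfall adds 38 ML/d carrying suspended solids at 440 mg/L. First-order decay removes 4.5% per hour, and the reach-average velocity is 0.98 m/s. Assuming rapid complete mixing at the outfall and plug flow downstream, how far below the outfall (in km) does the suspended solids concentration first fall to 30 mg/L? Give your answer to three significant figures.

Conservation of mass: C = (180.0·16.00 + 38.00·440.0) / 218.0 = 19600/218.0 = 89.91 mg/L.
4.5%/h lost → k = −ln(1 − 0.045) = 0.04604 h⁻¹.
Set 89.91·exp(−k·t) = 30 → t = ln(89.91/30)/k = 85820 s = 23.84 h.
Distance = v·t = 0.98·85820 = 84100 m = 84.10 km.

84.1 km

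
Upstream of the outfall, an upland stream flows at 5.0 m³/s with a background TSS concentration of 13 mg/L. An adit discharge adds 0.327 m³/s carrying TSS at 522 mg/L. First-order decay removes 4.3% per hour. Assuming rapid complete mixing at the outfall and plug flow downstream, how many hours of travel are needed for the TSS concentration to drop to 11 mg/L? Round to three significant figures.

Mixed concentration C = ΣQC/ΣQ = (5.000·13.00 + 0.3270·522.0) / 5.327 = 235.7/5.327 = 44.25 mg/L.
4.3%/h lost → k = −ln(1 − 0.043) = 0.04395 h⁻¹.
44.25·exp(−k·t) = 11 → t = ln(44.25/11)/k = 114000 s = 31.67 h.

31.7 h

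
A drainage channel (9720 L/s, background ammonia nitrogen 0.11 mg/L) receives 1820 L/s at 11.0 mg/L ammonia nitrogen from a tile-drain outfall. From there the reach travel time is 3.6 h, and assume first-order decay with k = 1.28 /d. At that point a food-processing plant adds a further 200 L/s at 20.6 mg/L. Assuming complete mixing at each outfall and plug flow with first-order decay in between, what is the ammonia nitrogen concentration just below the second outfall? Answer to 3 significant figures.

1.83 mg/L

After mixing, C = (9720·0.1100 + 1820·11.00) / 11540 = 21090/11540 = 1.827 mg/L; combined flow 11540 L/s.
After decay, C = 1.827 × e^(−kt) = 1.827 × 0.8253 = 1.508 mg/L.
Second outfall: C = (11540·1.508 + 200.0·20.60)/11740 = 1.833 mg/L.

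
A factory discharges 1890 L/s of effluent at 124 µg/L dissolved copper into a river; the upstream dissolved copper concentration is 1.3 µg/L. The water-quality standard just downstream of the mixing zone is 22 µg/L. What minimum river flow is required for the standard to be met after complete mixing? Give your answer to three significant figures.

Set C_mix = 22: (Q·1.300 + 1890·124.0) / (Q + 1890) = 22
→ Q = 1890·(124.0 − 22)/(22 − 1.300) = 9313 L/s.

9310 L/s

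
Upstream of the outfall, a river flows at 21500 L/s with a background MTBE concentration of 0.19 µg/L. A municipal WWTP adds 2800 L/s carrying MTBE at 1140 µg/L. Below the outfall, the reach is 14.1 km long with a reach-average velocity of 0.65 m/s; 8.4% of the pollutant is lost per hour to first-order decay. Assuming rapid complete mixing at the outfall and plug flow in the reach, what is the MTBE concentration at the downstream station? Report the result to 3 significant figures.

77.5 µg/L

Mixed concentration C = ΣQC/ΣQ = (21500·0.1900 + 2800·1140) / 24300 = 3196000/24300 = 131.5 µg/L.
Travel time t = 14.1·1000 / 0.65 = 21690 s = 6.026 h.
8.4%/h lost → k = −ln(1 − 0.084) = 0.08774 h⁻¹.
Decay over the reach: 131.5·exp(−kt) = 131.5·0.5894 = 77.52 µg/L.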